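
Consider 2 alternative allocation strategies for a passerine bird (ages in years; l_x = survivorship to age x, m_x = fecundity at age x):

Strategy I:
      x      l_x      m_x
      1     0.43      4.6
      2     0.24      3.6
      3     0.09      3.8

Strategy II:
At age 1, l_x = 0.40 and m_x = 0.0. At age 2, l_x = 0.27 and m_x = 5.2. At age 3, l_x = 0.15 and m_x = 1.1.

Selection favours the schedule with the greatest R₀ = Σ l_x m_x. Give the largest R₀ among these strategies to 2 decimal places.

3.18

Strategy I: R₀ = 0.43×4.6 + 0.24×3.6 + 0.09×3.8 = 3.1840
Strategy II: R₀ = 0.40×0.0 + 0.27×5.2 + 0.15×1.1 = 1.5690
Highest R₀: strategy I with 3.1840.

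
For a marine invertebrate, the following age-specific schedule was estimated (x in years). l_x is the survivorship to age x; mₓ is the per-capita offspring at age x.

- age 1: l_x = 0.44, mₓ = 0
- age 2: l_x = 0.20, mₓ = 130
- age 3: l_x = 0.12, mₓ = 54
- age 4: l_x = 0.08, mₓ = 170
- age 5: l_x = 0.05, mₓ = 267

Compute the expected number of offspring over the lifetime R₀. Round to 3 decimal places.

R₀ = Σ l_x mₓ:
  age 1: 0.44 × 0 = 0.0000
  age 2: 0.20 × 130 = 26.0000
  age 3: 0.12 × 54 = 6.4800
  age 4: 0.08 × 170 = 13.6000
  age 5: 0.05 × 267 = 13.3500
R₀ = 0.0000 + 26.0000 + 6.4800 + 13.6000 + 13.3500 = 59.4300

59.430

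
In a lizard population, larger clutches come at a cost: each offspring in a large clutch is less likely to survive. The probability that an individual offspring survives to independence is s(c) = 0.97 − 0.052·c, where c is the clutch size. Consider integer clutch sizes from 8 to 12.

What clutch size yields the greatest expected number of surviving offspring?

Expected surviving offspring = c × s(c):
  c=8: 8 × 0.554 = 4.432
  c=9: 9 × 0.502 = 4.518
  c=10: 10 × 0.450 = 4.500
  c=11: 11 × 0.398 = 4.378
  c=12: 12 × 0.346 = 4.152
Maximum at c = 9 (4.518 surviving offspring).

9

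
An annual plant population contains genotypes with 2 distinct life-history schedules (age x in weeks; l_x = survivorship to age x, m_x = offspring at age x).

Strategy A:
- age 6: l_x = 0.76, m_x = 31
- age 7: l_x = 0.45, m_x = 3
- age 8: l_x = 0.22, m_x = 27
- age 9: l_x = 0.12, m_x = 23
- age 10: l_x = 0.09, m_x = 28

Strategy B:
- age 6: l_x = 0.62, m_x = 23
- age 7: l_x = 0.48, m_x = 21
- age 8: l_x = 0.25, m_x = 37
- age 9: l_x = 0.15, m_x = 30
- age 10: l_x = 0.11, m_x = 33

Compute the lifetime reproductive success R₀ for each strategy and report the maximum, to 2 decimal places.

Strategy A: R₀ = 0.76×31 + 0.45×3 + 0.22×27 + 0.12×23 + 0.09×28 = 36.1300
Strategy B: R₀ = 0.62×23 + 0.48×21 + 0.25×37 + 0.15×30 + 0.11×33 = 41.7200
Highest R₀: strategy B with 41.7200.

41.72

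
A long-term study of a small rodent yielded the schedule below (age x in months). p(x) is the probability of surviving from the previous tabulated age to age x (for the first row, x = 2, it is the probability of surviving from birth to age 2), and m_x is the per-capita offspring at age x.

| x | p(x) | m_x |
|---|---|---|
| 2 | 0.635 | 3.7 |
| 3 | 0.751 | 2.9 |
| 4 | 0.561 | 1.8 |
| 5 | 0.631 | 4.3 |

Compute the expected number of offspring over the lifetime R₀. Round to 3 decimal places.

Survivorship from birth: l_x = p_2·p_3·…·p_x.
  l_2 = 0.63500
  l_3 = 0.47689
  l_4 = 0.26753
  l_5 = 0.16881
R₀ = Σ l_x m_x:
  age 2: 0.63500 × 3.7 = 2.3495
  age 3: 0.47689 × 2.9 = 1.3830
  age 4: 0.26753 × 1.8 = 0.4816
  age 5: 0.16881 × 4.3 = 0.7259
R₀ = 2.3495 + 1.3830 + 0.4816 + 0.7259 = 4.9399

4.940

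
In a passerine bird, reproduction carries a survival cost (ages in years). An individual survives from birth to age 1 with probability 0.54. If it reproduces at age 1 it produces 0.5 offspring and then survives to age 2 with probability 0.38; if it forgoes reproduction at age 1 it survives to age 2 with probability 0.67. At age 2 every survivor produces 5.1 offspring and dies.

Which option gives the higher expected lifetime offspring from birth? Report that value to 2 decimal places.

breed at age 1: R₀ = 0.54 × (0.5 + 0.38 × 5.1) = 0.54 × 2.4380 = 1.3165
delay to age 2: R₀ = 0.54 × (0.67 × 5.1) = 0.54 × 3.4170 = 1.8452
Higher: delay to age 2 (1.8452).

1.85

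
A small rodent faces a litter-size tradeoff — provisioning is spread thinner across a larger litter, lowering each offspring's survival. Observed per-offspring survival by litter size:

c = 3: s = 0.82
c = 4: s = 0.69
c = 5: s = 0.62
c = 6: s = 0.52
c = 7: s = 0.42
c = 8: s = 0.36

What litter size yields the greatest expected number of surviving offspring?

Expected surviving offspring = c × s(c):
  c=3: 3 × 0.82 = 2.460
  c=4: 4 × 0.69 = 2.760
  c=5: 5 × 0.62 = 3.100
  c=6: 6 × 0.52 = 3.120
  c=7: 7 × 0.42 = 2.940
  c=8: 8 × 0.36 = 2.880
Maximum at c = 6 (3.120 surviving offspring).

6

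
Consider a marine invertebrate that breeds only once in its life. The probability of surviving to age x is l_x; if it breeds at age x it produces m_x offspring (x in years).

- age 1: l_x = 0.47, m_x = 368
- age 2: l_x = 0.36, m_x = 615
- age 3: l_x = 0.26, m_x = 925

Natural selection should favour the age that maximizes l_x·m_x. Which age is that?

Expected offspring if breeding at age x = l_x × m_x:
  age 1: 0.47 × 368 = 172.960
  age 2: 0.36 × 615 = 221.400
  age 3: 0.26 × 925 = 240.500
Maximum at age 3 (240.500).

3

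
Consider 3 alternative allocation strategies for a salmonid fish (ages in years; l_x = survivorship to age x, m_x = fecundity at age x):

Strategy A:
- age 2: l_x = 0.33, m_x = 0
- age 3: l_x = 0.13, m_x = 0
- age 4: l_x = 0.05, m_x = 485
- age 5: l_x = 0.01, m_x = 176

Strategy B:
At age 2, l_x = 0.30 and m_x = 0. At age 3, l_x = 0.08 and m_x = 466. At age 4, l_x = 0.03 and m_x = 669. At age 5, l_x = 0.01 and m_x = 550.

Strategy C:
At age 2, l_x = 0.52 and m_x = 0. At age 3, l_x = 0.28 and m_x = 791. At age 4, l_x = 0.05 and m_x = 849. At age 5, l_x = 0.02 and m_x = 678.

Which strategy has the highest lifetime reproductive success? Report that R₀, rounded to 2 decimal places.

Strategy A: R₀ = 0.33×0 + 0.13×0 + 0.05×485 + 0.01×176 = 26.0100
Strategy B: R₀ = 0.30×0 + 0.08×466 + 0.03×669 + 0.01×550 = 62.8500
Strategy C: R₀ = 0.52×0 + 0.28×791 + 0.05×849 + 0.02×678 = 277.4900
Highest R₀: strategy C with 277.4900.

277.49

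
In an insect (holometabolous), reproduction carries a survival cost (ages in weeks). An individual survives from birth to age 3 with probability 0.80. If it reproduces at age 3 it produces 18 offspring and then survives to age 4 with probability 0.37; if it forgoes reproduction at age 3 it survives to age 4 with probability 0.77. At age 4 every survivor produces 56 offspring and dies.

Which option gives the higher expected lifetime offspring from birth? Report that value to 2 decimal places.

34.50

breed at age 3: R₀ = 0.80 × (18 + 0.37 × 56) = 0.80 × 38.7200 = 30.9760
delay to age 4: R₀ = 0.80 × (0.77 × 56) = 0.80 × 43.1200 = 34.4960
Higher: delay to age 4 (34.4960).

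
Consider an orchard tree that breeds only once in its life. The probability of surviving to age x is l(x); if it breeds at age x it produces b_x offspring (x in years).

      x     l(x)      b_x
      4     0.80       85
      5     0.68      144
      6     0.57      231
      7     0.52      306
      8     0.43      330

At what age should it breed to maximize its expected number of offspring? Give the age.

Expected offspring if breeding at age x = l(x) × b_x:
  age 4: 0.80 × 85 = 68.000
  age 5: 0.68 × 144 = 97.920
  age 6: 0.57 × 231 = 131.670
  age 7: 0.52 × 306 = 159.120
  age 8: 0.43 × 330 = 141.900
Maximum at age 7 (159.120).

7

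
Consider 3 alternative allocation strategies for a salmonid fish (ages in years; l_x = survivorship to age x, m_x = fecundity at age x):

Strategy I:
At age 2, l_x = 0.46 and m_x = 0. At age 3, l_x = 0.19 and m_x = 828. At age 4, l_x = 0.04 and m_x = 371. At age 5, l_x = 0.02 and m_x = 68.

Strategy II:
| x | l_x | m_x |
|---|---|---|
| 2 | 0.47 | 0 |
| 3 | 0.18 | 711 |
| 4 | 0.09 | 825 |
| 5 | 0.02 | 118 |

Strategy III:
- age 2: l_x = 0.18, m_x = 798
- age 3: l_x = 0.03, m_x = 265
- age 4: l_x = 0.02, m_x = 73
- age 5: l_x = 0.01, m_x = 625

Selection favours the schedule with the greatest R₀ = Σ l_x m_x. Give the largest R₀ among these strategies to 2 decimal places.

Strategy I: R₀ = 0.46×0 + 0.19×828 + 0.04×371 + 0.02×68 = 173.5200
Strategy II: R₀ = 0.47×0 + 0.18×711 + 0.09×825 + 0.02×118 = 204.5900
Strategy III: R₀ = 0.18×798 + 0.03×265 + 0.02×73 + 0.01×625 = 159.3000
Highest R₀: strategy II with 204.5900.

204.59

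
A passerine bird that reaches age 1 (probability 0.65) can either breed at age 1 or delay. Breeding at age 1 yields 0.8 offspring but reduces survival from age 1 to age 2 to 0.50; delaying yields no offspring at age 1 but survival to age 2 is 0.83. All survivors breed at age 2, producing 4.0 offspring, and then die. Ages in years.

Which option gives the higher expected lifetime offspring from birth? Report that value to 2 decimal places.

breed at age 1: R₀ = 0.65 × (0.8 + 0.50 × 4.0) = 0.65 × 2.8000 = 1.8200
delay to age 2: R₀ = 0.65 × (0.83 × 4.0) = 0.65 × 3.3200 = 2.1580
Higher: delay to age 2 (2.1580).

2.16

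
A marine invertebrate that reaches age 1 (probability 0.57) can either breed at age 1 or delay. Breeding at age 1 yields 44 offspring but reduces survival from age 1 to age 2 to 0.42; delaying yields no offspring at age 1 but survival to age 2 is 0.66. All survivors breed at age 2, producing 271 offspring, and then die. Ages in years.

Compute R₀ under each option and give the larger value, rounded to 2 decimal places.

breed at age 1: R₀ = 0.57 × (44 + 0.42 × 271) = 0.57 × 157.8200 = 89.9574
delay to age 2: R₀ = 0.57 × (0.66 × 271) = 0.57 × 178.8600 = 101.9502
Higher: delay to age 2 (101.9502).

101.95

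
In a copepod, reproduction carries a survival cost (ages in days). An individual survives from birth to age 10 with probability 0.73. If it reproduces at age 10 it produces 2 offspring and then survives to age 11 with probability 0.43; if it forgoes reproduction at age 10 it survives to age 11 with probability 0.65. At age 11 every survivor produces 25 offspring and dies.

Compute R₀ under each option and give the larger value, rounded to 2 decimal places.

breed at age 10: R₀ = 0.73 × (2 + 0.43 × 25) = 0.73 × 12.7500 = 9.3075
delay to age 11: R₀ = 0.73 × (0.65 × 25) = 0.73 × 16.2500 = 11.8625
Higher: delay to age 11 (11.8625).

11.86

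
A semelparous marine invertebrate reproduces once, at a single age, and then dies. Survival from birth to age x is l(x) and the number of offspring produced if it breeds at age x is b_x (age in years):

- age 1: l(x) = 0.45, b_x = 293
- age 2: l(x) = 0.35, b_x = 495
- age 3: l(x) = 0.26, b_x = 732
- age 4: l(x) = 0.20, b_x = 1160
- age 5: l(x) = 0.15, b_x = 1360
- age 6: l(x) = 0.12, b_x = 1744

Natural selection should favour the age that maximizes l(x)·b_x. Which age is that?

4

Expected offspring if breeding at age x = l(x) × b_x:
  age 1: 0.45 × 293 = 131.850
  age 2: 0.35 × 495 = 173.250
  age 3: 0.26 × 732 = 190.320
  age 4: 0.20 × 1160 = 232.000
  age 5: 0.15 × 1360 = 204.000
  age 6: 0.12 × 1744 = 209.280
Maximum at age 4 (232.000).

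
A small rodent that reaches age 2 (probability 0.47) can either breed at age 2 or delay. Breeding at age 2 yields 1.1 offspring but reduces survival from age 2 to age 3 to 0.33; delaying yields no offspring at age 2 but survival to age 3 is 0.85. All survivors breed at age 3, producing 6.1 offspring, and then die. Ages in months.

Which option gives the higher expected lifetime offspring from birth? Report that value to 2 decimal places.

breed at age 2: R₀ = 0.47 × (1.1 + 0.33 × 6.1) = 0.47 × 3.1130 = 1.4631
delay to age 3: R₀ = 0.47 × (0.85 × 6.1) = 0.47 × 5.1850 = 2.4369
Higher: delay to age 3 (2.4369).

2.44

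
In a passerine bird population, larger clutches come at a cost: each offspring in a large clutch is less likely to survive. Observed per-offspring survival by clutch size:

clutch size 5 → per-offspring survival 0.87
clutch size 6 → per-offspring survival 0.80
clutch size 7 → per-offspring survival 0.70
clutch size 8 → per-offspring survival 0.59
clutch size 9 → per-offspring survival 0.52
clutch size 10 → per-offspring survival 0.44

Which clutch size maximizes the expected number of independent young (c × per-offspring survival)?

Expected independent young = c × s(c):
  c=5: 5 × 0.87 = 4.350
  c=6: 6 × 0.80 = 4.800
  c=7: 7 × 0.70 = 4.900
  c=8: 8 × 0.59 = 4.720
  c=9: 9 × 0.52 = 4.680
  c=10: 10 × 0.44 = 4.400
Maximum at c = 7 (4.900 independent young).

7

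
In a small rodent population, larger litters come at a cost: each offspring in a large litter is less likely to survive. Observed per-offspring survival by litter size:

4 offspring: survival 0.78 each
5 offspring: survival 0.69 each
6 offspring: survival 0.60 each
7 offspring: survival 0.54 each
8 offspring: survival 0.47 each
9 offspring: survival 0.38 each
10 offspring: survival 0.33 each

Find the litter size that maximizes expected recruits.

Expected recruits = c × s(c):
  c=4: 4 × 0.78 = 3.120
  c=5: 5 × 0.69 = 3.450
  c=6: 6 × 0.60 = 3.600
  c=7: 7 × 0.54 = 3.780
  c=8: 8 × 0.47 = 3.760
  c=9: 9 × 0.38 = 3.420
  c=10: 10 × 0.33 = 3.300
Maximum at c = 7 (3.780 recruits).

7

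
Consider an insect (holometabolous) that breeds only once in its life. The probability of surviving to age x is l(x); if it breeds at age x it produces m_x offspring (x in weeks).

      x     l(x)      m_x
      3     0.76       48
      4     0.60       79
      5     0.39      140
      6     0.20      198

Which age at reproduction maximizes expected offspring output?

5

Expected offspring if breeding at age x = l(x) × m_x:
  age 3: 0.76 × 48 = 36.480
  age 4: 0.60 × 79 = 47.400
  age 5: 0.39 × 140 = 54.600
  age 6: 0.20 × 198 = 39.600
Maximum at age 5 (54.600).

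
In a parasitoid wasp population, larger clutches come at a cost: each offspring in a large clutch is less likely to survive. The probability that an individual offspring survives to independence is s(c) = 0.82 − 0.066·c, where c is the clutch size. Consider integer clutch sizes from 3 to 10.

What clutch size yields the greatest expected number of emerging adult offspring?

6

Expected emerging adult offspring = c × s(c):
  c=3: 3 × 0.622 = 1.866
  c=4: 4 × 0.556 = 2.224
  c=5: 5 × 0.490 = 2.450
  c=6: 6 × 0.424 = 2.544
  c=7: 7 × 0.358 = 2.506
  c=8: 8 × 0.292 = 2.336
  c=9: 9 × 0.226 = 2.034
  c=10: 10 × 0.160 = 1.600
Maximum at c = 6 (2.544 emerging adult offspring).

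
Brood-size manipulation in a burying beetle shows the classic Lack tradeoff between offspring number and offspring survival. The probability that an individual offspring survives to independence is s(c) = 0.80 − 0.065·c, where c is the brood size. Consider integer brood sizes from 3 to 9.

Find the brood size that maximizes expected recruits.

Expected recruits = c × s(c):
  c=3: 3 × 0.605 = 1.815
  c=4: 4 × 0.540 = 2.160
  c=5: 5 × 0.475 = 2.375
  c=6: 6 × 0.410 = 2.460
  c=7: 7 × 0.345 = 2.415
  c=8: 8 × 0.280 = 2.240
  c=9: 9 × 0.215 = 1.935
Maximum at c = 6 (2.460 recruits).

6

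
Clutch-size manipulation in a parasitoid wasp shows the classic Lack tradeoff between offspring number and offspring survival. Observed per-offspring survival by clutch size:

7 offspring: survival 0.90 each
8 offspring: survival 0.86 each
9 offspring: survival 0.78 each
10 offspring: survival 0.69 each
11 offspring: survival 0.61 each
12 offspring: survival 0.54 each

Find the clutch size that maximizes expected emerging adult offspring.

9

Expected emerging adult offspring = c × s(c):
  c=7: 7 × 0.90 = 6.300
  c=8: 8 × 0.86 = 6.880
  c=9: 9 × 0.78 = 7.020
  c=10: 10 × 0.69 = 6.900
  c=11: 11 × 0.61 = 6.710
  c=12: 12 × 0.54 = 6.480
Maximum at c = 9 (7.020 emerging adult offspring).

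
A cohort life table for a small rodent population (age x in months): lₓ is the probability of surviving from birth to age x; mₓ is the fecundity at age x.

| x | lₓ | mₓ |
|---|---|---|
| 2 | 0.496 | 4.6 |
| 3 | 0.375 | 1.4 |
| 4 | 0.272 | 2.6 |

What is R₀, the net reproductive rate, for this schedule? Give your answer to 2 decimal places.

R₀ = Σ lₓ mₓ:
  age 2: 0.496 × 4.6 = 2.2816
  age 3: 0.375 × 1.4 = 0.5250
  age 4: 0.272 × 2.6 = 0.7072
R₀ = 2.2816 + 0.5250 + 0.7072 = 3.5138

3.51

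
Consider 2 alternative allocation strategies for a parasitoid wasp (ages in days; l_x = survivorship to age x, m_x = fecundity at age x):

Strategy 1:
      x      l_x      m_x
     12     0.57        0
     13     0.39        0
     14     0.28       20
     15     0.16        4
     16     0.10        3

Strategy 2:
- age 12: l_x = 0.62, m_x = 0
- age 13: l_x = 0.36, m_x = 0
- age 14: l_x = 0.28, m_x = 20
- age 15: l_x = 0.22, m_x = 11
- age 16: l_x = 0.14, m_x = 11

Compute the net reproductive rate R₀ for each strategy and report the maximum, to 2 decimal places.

9.56

Strategy 1: R₀ = 0.57×0 + 0.39×0 + 0.28×20 + 0.16×4 + 0.10×3 = 6.5400
Strategy 2: R₀ = 0.62×0 + 0.36×0 + 0.28×20 + 0.22×11 + 0.14×11 = 9.5600
Highest R₀: strategy 2 with 9.5600.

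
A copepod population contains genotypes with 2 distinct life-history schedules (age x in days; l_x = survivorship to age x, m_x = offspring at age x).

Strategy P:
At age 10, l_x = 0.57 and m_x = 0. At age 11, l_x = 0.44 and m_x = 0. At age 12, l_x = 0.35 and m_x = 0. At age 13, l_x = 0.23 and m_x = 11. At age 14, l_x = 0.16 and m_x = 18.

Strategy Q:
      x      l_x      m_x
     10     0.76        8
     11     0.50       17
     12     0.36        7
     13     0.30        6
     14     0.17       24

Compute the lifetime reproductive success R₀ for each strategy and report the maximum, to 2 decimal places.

Strategy P: R₀ = 0.57×0 + 0.44×0 + 0.35×0 + 0.23×11 + 0.16×18 = 5.4100
Strategy Q: R₀ = 0.76×8 + 0.50×17 + 0.36×7 + 0.30×6 + 0.17×24 = 22.9800
Highest R₀: strategy Q with 22.9800.

22.98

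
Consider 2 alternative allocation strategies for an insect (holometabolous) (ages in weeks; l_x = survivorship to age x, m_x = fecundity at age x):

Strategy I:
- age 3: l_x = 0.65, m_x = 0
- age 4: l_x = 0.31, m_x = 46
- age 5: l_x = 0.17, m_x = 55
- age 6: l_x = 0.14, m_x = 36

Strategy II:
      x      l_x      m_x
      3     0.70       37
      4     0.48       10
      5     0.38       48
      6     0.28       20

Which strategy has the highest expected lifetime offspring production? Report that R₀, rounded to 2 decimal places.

Strategy I: R₀ = 0.65×0 + 0.31×46 + 0.17×55 + 0.14×36 = 28.6500
Strategy II: R₀ = 0.70×37 + 0.48×10 + 0.38×48 + 0.28×20 = 54.5400
Highest R₀: strategy II with 54.5400.

54.54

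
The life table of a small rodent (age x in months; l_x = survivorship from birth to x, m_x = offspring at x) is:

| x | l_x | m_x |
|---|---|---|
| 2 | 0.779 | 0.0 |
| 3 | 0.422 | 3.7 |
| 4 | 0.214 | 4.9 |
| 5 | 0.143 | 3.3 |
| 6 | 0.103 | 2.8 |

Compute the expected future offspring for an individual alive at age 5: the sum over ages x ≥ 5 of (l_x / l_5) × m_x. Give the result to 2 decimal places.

l_5 = 0.143. Conditional survival from age 5 to x is l_x / l_5.
  x=5: (0.143/0.143) × 3.3 = 3.3000
  x=6: (0.103/0.143) × 2.8 = 2.0168
Sum = 3.3000 + 2.0168 = 5.3168

5.32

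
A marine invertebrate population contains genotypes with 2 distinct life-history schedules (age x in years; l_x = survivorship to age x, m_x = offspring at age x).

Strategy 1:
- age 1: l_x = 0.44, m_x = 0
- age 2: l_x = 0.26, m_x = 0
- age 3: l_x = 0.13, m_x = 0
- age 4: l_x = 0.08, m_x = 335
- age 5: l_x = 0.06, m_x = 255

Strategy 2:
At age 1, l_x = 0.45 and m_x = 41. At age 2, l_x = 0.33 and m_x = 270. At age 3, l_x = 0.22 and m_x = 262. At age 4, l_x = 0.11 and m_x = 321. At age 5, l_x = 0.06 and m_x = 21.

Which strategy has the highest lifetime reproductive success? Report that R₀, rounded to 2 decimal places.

201.76

Strategy 1: R₀ = 0.44×0 + 0.26×0 + 0.13×0 + 0.08×335 + 0.06×255 = 42.1000
Strategy 2: R₀ = 0.45×41 + 0.33×270 + 0.22×262 + 0.11×321 + 0.06×21 = 201.7600
Highest R₀: strategy 2 with 201.7600.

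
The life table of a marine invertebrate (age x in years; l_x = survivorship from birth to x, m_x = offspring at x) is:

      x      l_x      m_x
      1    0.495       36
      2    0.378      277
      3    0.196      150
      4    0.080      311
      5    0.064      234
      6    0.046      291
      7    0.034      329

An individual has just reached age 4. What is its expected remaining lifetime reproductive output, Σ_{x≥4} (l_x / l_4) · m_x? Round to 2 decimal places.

l_4 = 0.080. Conditional survival from age 4 to x is l_x / l_4.
  x=4: (0.080/0.080) × 311 = 311.0000
  x=5: (0.064/0.080) × 234 = 187.2000
  x=6: (0.046/0.080) × 291 = 167.3250
  x=7: (0.034/0.080) × 329 = 139.8250
Sum = 311.0000 + 187.2000 + 167.3250 + 139.8250 = 805.3500

805.35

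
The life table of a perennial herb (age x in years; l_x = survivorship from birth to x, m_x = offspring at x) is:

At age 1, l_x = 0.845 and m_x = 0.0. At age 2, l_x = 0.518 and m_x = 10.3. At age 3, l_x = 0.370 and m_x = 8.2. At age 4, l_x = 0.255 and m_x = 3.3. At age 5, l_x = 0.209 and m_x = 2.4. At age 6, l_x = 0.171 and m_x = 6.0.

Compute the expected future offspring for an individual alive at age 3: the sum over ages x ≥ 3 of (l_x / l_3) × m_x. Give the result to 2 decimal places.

14.60

l_3 = 0.370. Conditional survival from age 3 to x is l_x / l_3.
  x=3: (0.370/0.370) × 8.2 = 8.2000
  x=4: (0.255/0.370) × 3.3 = 2.2743
  x=5: (0.209/0.370) × 2.4 = 1.3557
  x=6: (0.171/0.370) × 6.0 = 2.7730
Sum = 8.2000 + 2.2743 + 1.3557 + 2.7730 = 14.6030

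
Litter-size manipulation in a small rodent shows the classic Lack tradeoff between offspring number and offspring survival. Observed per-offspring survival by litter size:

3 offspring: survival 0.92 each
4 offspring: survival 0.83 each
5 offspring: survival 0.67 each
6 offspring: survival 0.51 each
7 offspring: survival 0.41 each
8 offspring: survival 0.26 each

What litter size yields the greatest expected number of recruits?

5

Expected recruits = c × s(c):
  c=3: 3 × 0.92 = 2.760
  c=4: 4 × 0.83 = 3.320
  c=5: 5 × 0.67 = 3.350
  c=6: 6 × 0.51 = 3.060
  c=7: 7 × 0.41 = 2.870
  c=8: 8 × 0.26 = 2.080
Maximum at c = 5 (3.350 recruits).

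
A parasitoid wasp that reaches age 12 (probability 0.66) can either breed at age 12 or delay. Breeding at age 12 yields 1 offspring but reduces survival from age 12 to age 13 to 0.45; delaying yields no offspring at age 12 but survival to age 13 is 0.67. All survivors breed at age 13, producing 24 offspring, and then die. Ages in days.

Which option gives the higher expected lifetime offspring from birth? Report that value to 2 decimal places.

breed at age 12: R₀ = 0.66 × (1 + 0.45 × 24) = 0.66 × 11.8000 = 7.7880
delay to age 13: R₀ = 0.66 × (0.67 × 24) = 0.66 × 16.0800 = 10.6128
Higher: delay to age 13 (10.6128).

10.61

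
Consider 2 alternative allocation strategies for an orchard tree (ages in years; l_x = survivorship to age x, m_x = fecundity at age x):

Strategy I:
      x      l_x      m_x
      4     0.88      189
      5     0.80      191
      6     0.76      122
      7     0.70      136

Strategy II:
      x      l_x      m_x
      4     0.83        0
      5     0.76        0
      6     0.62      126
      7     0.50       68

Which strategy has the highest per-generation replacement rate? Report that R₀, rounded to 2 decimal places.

Strategy I: R₀ = 0.88×189 + 0.80×191 + 0.76×122 + 0.70×136 = 507.0400
Strategy II: R₀ = 0.83×0 + 0.76×0 + 0.62×126 + 0.50×68 = 112.1200
Highest R₀: strategy I with 507.0400.

507.04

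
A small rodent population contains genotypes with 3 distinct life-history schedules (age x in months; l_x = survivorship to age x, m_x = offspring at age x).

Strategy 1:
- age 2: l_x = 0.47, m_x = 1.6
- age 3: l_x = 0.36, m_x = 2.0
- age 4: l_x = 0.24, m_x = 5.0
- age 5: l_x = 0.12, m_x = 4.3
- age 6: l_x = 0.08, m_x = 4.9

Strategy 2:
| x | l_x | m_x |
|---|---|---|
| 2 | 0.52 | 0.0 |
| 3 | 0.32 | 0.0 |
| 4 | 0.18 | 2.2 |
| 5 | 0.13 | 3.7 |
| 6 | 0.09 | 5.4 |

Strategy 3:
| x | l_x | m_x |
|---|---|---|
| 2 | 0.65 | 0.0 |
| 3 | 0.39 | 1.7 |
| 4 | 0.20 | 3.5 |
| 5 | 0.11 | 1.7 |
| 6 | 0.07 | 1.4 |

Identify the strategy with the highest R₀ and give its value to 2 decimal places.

3.58

Strategy 1: R₀ = 0.47×1.6 + 0.36×2.0 + 0.24×5.0 + 0.12×4.3 + 0.08×4.9 = 3.5800
Strategy 2: R₀ = 0.52×0.0 + 0.32×0.0 + 0.18×2.2 + 0.13×3.7 + 0.09×5.4 = 1.3630
Strategy 3: R₀ = 0.65×0.0 + 0.39×1.7 + 0.20×3.5 + 0.11×1.7 + 0.07×1.4 = 1.6480
Highest R₀: strategy 1 with 3.5800.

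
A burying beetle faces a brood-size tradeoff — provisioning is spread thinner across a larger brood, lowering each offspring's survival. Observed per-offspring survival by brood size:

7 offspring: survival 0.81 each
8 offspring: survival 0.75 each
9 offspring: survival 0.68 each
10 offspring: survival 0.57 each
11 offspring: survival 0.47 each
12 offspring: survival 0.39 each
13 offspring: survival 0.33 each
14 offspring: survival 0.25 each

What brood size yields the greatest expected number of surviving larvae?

Expected surviving larvae = c × s(c):
  c=7: 7 × 0.81 = 5.670
  c=8: 8 × 0.75 = 6.000
  c=9: 9 × 0.68 = 6.120
  c=10: 10 × 0.57 = 5.700
  c=11: 11 × 0.47 = 5.170
  c=12: 12 × 0.39 = 4.680
  c=13: 13 × 0.33 = 4.290
  c=14: 14 × 0.25 = 3.500
Maximum at c = 9 (6.120 surviving larvae).

9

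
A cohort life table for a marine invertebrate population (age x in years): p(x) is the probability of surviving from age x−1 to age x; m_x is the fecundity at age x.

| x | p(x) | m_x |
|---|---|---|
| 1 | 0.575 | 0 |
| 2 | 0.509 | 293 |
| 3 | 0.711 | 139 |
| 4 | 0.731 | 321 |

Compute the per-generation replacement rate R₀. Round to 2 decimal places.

163.51

Survivorship from birth: l_x = p_1·p_2·…·p_x.
  l_1 = 0.57500
  l_2 = 0.29267
  l_3 = 0.20809
  l_4 = 0.15212
R₀ = Σ l_x m_x:
  age 1: 0.57500 × 0 = 0.0000
  age 2: 0.29267 × 293 = 85.7523
  age 3: 0.20809 × 139 = 28.9245
  age 4: 0.15212 × 321 = 48.8305
R₀ = 0.0000 + 85.7523 + 28.9245 + 48.8305 = 163.5073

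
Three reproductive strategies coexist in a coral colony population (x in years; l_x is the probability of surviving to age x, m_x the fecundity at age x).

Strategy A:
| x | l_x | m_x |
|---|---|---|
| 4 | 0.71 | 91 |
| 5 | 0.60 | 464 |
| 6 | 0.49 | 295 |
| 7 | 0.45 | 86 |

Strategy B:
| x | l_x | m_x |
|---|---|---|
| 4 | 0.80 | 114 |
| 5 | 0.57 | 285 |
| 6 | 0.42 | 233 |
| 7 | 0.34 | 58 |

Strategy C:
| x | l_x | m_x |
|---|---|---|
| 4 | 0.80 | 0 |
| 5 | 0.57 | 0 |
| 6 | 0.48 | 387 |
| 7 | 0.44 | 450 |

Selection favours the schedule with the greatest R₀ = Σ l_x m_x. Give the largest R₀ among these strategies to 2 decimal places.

Strategy A: R₀ = 0.71×91 + 0.60×464 + 0.49×295 + 0.45×86 = 526.2600
Strategy B: R₀ = 0.80×114 + 0.57×285 + 0.42×233 + 0.34×58 = 371.2300
Strategy C: R₀ = 0.80×0 + 0.57×0 + 0.48×387 + 0.44×450 = 383.7600
Highest R₀: strategy A with 526.2600.

526.26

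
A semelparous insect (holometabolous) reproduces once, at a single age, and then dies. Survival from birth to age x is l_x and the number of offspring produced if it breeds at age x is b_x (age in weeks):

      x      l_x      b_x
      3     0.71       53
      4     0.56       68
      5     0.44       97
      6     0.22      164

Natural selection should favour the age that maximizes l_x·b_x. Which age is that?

Expected offspring if breeding at age x = l_x × b_x:
  age 3: 0.71 × 53 = 37.630
  age 4: 0.56 × 68 = 38.080
  age 5: 0.44 × 97 = 42.680
  age 6: 0.22 × 164 = 36.080
Maximum at age 5 (42.680).

5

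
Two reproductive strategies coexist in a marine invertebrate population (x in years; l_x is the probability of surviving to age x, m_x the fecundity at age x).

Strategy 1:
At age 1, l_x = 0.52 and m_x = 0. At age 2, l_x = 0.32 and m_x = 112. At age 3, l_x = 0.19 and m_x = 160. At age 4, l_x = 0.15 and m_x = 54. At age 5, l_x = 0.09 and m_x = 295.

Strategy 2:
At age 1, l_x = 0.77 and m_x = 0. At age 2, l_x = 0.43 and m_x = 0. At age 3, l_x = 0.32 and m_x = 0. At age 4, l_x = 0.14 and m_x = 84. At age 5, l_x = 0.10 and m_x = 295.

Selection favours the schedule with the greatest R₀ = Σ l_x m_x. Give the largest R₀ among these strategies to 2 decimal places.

Strategy 1: R₀ = 0.52×0 + 0.32×112 + 0.19×160 + 0.15×54 + 0.09×295 = 100.8900
Strategy 2: R₀ = 0.77×0 + 0.43×0 + 0.32×0 + 0.14×84 + 0.10×295 = 41.2600
Highest R₀: strategy 1 with 100.8900.

100.89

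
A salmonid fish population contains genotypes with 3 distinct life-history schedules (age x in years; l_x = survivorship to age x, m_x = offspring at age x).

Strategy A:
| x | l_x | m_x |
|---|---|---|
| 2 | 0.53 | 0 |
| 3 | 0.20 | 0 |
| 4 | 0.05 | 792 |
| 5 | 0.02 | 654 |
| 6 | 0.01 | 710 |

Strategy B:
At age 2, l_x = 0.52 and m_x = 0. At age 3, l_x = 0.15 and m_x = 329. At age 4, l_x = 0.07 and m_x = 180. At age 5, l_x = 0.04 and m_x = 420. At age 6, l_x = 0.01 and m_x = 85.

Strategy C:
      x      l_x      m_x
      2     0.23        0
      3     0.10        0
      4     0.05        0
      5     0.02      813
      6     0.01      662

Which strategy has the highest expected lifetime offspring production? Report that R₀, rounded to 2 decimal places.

79.60

Strategy A: R₀ = 0.53×0 + 0.20×0 + 0.05×792 + 0.02×654 + 0.01×710 = 59.7800
Strategy B: R₀ = 0.52×0 + 0.15×329 + 0.07×180 + 0.04×420 + 0.01×85 = 79.6000
Strategy C: R₀ = 0.23×0 + 0.10×0 + 0.05×0 + 0.02×813 + 0.01×662 = 22.8800
Highest R₀: strategy B with 79.6000.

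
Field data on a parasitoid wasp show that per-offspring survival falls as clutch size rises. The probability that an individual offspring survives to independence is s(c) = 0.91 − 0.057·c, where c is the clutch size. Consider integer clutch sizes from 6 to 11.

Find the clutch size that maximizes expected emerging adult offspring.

8

Expected emerging adult offspring = c × s(c):
  c=6: 6 × 0.568 = 3.408
  c=7: 7 × 0.511 = 3.577
  c=8: 8 × 0.454 = 3.632
  c=9: 9 × 0.397 = 3.573
  c=10: 10 × 0.340 = 3.400
  c=11: 11 × 0.283 = 3.113
Maximum at c = 8 (3.632 emerging adult offspring).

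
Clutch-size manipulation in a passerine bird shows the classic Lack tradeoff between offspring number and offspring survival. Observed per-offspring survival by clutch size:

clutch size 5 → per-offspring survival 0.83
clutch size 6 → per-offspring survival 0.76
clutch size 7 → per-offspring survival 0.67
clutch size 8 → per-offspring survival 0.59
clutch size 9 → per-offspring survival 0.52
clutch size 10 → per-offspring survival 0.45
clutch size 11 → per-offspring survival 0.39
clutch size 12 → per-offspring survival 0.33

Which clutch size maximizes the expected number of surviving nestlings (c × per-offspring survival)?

Expected surviving nestlings = c × s(c):
  c=5: 5 × 0.83 = 4.150
  c=6: 6 × 0.76 = 4.560
  c=7: 7 × 0.67 = 4.690
  c=8: 8 × 0.59 = 4.720
  c=9: 9 × 0.52 = 4.680
  c=10: 10 × 0.45 = 4.500
  c=11: 11 × 0.39 = 4.290
  c=12: 12 × 0.33 = 3.960
Maximum at c = 8 (4.720 surviving nestlings).

8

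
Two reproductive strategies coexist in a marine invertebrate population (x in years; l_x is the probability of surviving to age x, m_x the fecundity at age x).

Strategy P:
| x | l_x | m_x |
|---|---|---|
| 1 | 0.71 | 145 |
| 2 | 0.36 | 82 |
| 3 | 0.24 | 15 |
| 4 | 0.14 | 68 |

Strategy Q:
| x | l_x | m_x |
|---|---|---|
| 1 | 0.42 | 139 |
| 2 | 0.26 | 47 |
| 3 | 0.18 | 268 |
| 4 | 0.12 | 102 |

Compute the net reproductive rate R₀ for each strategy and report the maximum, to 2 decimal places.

145.59

Strategy P: R₀ = 0.71×145 + 0.36×82 + 0.24×15 + 0.14×68 = 145.5900
Strategy Q: R₀ = 0.42×139 + 0.26×47 + 0.18×268 + 0.12×102 = 131.0800
Highest R₀: strategy P with 145.5900.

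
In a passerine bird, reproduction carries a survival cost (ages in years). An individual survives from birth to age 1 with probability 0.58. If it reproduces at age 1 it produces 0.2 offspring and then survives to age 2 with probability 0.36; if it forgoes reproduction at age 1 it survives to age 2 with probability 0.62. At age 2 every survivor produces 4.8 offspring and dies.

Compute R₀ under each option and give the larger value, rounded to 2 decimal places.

breed at age 1: R₀ = 0.58 × (0.2 + 0.36 × 4.8) = 0.58 × 1.9280 = 1.1182
delay to age 2: R₀ = 0.58 × (0.62 × 4.8) = 0.58 × 2.9760 = 1.7261
Higher: delay to age 2 (1.7261).

1.73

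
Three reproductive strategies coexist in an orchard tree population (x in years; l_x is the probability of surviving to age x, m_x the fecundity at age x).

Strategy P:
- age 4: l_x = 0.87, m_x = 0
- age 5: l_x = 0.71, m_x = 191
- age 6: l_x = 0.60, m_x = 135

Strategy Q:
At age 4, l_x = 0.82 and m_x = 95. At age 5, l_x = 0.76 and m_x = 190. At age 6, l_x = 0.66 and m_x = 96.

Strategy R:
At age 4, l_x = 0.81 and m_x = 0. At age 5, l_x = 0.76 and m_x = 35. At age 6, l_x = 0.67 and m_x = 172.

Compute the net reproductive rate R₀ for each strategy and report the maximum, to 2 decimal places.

Strategy P: R₀ = 0.87×0 + 0.71×191 + 0.60×135 = 216.6100
Strategy Q: R₀ = 0.82×95 + 0.76×190 + 0.66×96 = 285.6600
Strategy R: R₀ = 0.81×0 + 0.76×35 + 0.67×172 = 141.8400
Highest R₀: strategy Q with 285.6600.

285.66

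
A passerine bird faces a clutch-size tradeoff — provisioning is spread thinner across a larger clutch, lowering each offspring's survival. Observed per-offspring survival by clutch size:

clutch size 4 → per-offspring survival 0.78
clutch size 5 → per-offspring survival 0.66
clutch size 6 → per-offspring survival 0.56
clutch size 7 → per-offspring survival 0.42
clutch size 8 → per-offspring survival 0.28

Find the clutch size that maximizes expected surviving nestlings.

6

Expected surviving nestlings = c × s(c):
  c=4: 4 × 0.78 = 3.120
  c=5: 5 × 0.66 = 3.300
  c=6: 6 × 0.56 = 3.360
  c=7: 7 × 0.42 = 2.940
  c=8: 8 × 0.28 = 2.240
Maximum at c = 6 (3.360 surviving nestlings).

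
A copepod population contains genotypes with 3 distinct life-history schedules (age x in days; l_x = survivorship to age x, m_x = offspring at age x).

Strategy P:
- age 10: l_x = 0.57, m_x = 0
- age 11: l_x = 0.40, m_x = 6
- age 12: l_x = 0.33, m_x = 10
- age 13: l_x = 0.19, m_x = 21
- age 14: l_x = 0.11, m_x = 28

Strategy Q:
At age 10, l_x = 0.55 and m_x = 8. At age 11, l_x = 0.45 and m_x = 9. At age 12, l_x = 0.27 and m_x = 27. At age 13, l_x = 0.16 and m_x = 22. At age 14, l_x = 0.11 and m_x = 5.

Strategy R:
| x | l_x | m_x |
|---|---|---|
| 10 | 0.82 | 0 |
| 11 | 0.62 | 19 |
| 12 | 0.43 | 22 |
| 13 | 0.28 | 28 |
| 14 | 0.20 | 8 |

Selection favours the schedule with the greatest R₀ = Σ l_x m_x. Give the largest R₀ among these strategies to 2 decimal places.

30.68

Strategy P: R₀ = 0.57×0 + 0.40×6 + 0.33×10 + 0.19×21 + 0.11×28 = 12.7700
Strategy Q: R₀ = 0.55×8 + 0.45×9 + 0.27×27 + 0.16×22 + 0.11×5 = 19.8100
Strategy R: R₀ = 0.82×0 + 0.62×19 + 0.43×22 + 0.28×28 + 0.20×8 = 30.6800
Highest R₀: strategy R with 30.6800.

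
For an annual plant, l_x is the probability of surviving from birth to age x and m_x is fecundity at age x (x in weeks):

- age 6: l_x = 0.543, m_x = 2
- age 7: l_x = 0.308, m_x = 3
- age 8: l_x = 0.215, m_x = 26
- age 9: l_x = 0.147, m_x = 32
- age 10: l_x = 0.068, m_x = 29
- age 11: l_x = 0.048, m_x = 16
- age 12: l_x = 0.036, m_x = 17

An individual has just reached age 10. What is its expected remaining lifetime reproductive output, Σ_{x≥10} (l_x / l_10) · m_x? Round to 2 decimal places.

49.29

l_10 = 0.068. Conditional survival from age 10 to x is l_x / l_10.
  x=10: (0.068/0.068) × 29 = 29.0000
  x=11: (0.048/0.068) × 16 = 11.2941
  x=12: (0.036/0.068) × 17 = 9.0000
Sum = 29.0000 + 11.2941 + 9.0000 = 49.2941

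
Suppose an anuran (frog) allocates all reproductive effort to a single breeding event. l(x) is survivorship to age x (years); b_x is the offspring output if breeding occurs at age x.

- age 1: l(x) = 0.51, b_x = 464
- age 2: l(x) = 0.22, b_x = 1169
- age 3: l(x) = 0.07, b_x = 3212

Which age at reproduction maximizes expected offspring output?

Expected offspring if breeding at age x = l(x) × b_x:
  age 1: 0.51 × 464 = 236.640
  age 2: 0.22 × 1169 = 257.180
  age 3: 0.07 × 3212 = 224.840
Maximum at age 2 (257.180).

2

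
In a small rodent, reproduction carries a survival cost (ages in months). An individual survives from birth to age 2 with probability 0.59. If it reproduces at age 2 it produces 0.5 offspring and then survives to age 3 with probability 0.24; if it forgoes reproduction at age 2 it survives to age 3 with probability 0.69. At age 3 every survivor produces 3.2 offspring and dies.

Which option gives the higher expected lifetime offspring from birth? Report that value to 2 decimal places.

1.30

breed at age 2: R₀ = 0.59 × (0.5 + 0.24 × 3.2) = 0.59 × 1.2680 = 0.7481
delay to age 3: R₀ = 0.59 × (0.69 × 3.2) = 0.59 × 2.2080 = 1.3027
Higher: delay to age 3 (1.3027).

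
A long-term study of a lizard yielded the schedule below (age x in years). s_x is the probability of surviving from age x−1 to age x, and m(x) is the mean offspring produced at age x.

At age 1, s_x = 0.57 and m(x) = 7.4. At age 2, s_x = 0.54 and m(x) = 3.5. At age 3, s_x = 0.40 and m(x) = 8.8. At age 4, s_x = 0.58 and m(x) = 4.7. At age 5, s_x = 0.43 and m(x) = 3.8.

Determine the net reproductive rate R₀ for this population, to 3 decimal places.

6.831

Survivorship from birth: l_x = s_1·s_2·…·s_x.
  l_1 = 0.57000
  l_2 = 0.30780
  l_3 = 0.12312
  l_4 = 0.07141
  l_5 = 0.03071
R₀ = Σ l_x m(x):
  age 1: 0.57000 × 7.4 = 4.2180
  age 2: 0.30780 × 3.5 = 1.0773
  age 3: 0.12312 × 8.8 = 1.0835
  age 4: 0.07141 × 4.7 = 0.3356
  age 5: 0.03071 × 3.8 = 0.1167
R₀ = 4.2180 + 1.0773 + 1.0835 + 0.3356 + 0.1167 = 6.8311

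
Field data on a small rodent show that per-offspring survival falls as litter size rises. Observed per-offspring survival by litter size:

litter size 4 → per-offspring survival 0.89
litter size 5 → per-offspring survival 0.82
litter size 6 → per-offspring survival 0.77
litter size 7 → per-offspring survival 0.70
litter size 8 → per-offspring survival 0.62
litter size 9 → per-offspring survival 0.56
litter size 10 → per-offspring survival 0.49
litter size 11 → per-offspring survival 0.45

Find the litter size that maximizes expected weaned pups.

9

Expected weaned pups = c × s(c):
  c=4: 4 × 0.89 = 3.560
  c=5: 5 × 0.82 = 4.100
  c=6: 6 × 0.77 = 4.620
  c=7: 7 × 0.70 = 4.900
  c=8: 8 × 0.62 = 4.960
  c=9: 9 × 0.56 = 5.040
  c=10: 10 × 0.49 = 4.900
  c=11: 11 × 0.45 = 4.950
Maximum at c = 9 (5.040 weaned pups).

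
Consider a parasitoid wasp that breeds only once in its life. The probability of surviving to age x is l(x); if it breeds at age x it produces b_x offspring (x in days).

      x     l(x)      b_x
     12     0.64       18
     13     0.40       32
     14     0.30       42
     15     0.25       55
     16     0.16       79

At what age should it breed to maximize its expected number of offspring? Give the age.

Expected offspring if breeding at age x = l(x) × b_x:
  age 12: 0.64 × 18 = 11.520
  age 13: 0.40 × 32 = 12.800
  age 14: 0.30 × 42 = 12.600
  age 15: 0.25 × 55 = 13.750
  age 16: 0.16 × 79 = 12.640
Maximum at age 15 (13.750).

15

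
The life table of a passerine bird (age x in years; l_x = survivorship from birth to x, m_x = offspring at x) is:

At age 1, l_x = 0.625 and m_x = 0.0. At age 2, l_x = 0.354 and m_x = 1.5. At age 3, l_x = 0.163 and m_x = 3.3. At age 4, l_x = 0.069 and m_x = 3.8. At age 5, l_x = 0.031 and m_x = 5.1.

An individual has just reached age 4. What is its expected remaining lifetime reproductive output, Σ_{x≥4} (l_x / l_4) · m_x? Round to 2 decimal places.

6.09

l_4 = 0.069. Conditional survival from age 4 to x is l_x / l_4.
  x=4: (0.069/0.069) × 3.8 = 3.8000
  x=5: (0.031/0.069) × 5.1 = 2.2913
Sum = 3.8000 + 2.2913 = 6.0913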